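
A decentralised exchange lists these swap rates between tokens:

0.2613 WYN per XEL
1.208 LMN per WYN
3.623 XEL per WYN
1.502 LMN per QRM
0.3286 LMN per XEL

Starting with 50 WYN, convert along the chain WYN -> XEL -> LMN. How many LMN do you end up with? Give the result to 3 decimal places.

59.526

50 WYN × 3.623 = 181.15 XEL
181.15 XEL × 0.3286 = 59.52589 LMN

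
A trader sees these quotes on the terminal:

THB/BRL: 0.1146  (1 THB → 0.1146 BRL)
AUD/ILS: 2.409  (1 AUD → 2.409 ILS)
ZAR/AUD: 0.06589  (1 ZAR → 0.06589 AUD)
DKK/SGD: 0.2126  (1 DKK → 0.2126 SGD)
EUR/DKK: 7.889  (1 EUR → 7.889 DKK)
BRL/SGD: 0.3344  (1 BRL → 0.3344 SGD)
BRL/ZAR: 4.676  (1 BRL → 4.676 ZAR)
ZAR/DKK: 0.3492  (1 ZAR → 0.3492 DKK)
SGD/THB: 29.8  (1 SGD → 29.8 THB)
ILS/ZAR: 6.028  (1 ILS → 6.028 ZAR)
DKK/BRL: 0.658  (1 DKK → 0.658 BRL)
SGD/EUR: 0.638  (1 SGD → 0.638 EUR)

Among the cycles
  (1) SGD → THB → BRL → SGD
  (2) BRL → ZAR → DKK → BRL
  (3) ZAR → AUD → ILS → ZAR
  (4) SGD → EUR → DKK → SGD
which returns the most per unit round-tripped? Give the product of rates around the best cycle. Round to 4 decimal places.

(1) 29.8 × 0.1146 × 0.3344 = 1.14200
(2) 4.676 × 0.3492 × 0.658 = 1.07442
(3) 0.06589 × 2.409 × 6.028 = 0.95682
(4) 0.638 × 7.889 × 0.2126 = 1.07005
Highest is cycle (1) at 1.1420 (>1, arbitrage).

1.1420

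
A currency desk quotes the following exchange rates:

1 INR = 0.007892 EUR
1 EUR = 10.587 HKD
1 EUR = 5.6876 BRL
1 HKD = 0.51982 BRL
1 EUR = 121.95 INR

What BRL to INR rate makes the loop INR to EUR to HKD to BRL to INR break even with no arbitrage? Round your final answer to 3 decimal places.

Known legs of the cycle: 0.007892 × 10.587 × 0.51982 = 0.04343231461128
For no arbitrage the full-cycle product must be 1, so the missing rate is 1 / 0.04343231461128 ≈ 23.02433.

23.024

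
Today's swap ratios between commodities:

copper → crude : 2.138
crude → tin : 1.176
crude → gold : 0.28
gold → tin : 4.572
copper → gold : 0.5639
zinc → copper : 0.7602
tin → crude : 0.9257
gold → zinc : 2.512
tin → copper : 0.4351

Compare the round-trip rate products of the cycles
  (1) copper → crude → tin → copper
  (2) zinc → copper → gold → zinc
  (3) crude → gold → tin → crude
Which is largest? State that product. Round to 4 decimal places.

1.1850

(1) 2.138 × 1.176 × 0.4351 = 1.09397
(2) 0.7602 × 0.5639 × 2.512 = 1.07684
(3) 0.28 × 4.572 × 0.9257 = 1.18504
Highest is cycle (3) at 1.1850 (>1, arbitrage).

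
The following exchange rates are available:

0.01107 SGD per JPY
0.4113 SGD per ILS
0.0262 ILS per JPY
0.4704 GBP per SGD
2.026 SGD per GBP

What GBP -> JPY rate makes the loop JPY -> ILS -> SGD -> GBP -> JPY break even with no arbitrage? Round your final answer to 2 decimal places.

197.28

Known legs of the cycle: 0.0262 × 0.4113 × 0.4704 = 0.005069058624
For no arbitrage the full-cycle product must be 1, so the missing rate is 1 / 0.005069058624 ≈ 197.2753.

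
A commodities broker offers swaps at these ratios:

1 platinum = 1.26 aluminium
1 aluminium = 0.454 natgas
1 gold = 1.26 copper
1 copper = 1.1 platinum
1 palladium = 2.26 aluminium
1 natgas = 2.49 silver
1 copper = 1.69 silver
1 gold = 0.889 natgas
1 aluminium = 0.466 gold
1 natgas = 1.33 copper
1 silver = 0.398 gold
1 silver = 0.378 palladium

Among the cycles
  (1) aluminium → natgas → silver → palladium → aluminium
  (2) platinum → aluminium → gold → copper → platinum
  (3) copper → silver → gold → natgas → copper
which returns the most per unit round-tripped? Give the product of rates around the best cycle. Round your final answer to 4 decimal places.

0.9657

(1) 0.454 × 2.49 × 0.378 × 2.26 = 0.96573
(2) 1.26 × 0.466 × 1.26 × 1.1 = 0.81380
(3) 1.69 × 0.398 × 0.889 × 1.33 = 0.79529
Highest is cycle (1) at 0.9657 (≤1, no arbitrage).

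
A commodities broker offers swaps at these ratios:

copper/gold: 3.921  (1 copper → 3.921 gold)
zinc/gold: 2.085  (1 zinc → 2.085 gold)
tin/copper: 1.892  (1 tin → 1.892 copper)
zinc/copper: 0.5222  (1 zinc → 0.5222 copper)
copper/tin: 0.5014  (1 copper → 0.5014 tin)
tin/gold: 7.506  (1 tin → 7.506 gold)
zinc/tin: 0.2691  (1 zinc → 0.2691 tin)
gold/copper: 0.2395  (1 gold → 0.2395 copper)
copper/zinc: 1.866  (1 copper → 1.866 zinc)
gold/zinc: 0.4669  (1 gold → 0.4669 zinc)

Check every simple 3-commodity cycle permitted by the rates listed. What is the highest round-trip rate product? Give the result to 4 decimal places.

0.9560

copper→gold→zinc→copper: 3.921 × 0.4669 × 0.5222 = 0.95600
tin→copper→zinc→tin: 1.892 × 1.866 × 0.2691 = 0.95005
tin→gold→zinc→tin: 7.506 × 0.4669 × 0.2691 = 0.94307
copper→zinc→gold→copper: 1.866 × 2.085 × 0.2395 = 0.93180
tin→gold→copper→tin: 7.506 × 0.2395 × 0.5014 = 0.90136
Maximum is copper→gold→zinc→copper at 0.9560; no arbitrage — every cycle loses value.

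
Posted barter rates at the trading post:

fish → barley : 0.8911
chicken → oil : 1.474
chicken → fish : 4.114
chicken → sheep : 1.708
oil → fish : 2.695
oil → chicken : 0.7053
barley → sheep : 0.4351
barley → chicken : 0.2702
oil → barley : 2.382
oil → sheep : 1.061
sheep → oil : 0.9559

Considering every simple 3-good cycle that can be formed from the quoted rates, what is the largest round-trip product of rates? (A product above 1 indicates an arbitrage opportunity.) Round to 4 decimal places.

chicken→sheep→oil→chicken: 1.708 × 0.9559 × 0.7053 = 1.15153
barley→sheep→oil→barley: 0.4351 × 0.9559 × 2.382 = 0.99070
chicken→fish→barley→chicken: 4.114 × 0.8911 × 0.2702 = 0.99055
chicken→oil→barley→chicken: 1.474 × 2.382 × 0.2702 = 0.94869
Maximum is chicken→sheep→oil→chicken at 1.1515; arbitrage exists.

1.1515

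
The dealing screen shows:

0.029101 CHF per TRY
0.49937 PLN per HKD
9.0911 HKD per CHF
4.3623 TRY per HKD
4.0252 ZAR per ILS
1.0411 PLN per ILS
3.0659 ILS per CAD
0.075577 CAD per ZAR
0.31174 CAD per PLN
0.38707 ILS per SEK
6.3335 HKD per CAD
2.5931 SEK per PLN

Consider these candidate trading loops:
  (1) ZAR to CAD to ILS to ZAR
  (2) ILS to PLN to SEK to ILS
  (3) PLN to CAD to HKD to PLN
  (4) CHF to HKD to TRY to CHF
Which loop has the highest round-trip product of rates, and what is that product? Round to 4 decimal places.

1.1541

(1) 0.075577 × 3.0659 × 4.0252 = 0.93269
(2) 1.0411 × 2.5931 × 0.38707 = 1.04496
(3) 0.31174 × 6.3335 × 0.49937 = 0.98596
(4) 9.0911 × 4.3623 × 0.029101 = 1.15409
Highest is cycle (4) at 1.1541 (>1, arbitrage).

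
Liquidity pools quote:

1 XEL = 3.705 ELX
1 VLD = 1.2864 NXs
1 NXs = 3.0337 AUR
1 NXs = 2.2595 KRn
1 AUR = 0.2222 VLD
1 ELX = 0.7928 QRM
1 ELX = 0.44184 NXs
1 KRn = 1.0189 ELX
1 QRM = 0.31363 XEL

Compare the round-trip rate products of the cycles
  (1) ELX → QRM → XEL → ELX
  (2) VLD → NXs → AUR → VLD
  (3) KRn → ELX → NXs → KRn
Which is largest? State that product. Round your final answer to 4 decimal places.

1.0172

(1) 0.7928 × 0.31363 × 3.705 = 0.92123
(2) 1.2864 × 3.0337 × 0.2222 = 0.86715
(3) 1.0189 × 0.44184 × 2.2595 = 1.01721
Highest is cycle (3) at 1.0172 (>1, arbitrage).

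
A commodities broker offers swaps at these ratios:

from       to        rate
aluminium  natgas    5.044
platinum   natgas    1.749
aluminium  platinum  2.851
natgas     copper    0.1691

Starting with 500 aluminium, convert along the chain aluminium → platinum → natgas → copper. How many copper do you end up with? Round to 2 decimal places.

421.60

500 aluminium × 2.851 = 1425.5 platinum
1425.5 platinum × 1.749 = 2493.1995 natgas
2493.1995 natgas × 0.1691 = 421.60003545 copper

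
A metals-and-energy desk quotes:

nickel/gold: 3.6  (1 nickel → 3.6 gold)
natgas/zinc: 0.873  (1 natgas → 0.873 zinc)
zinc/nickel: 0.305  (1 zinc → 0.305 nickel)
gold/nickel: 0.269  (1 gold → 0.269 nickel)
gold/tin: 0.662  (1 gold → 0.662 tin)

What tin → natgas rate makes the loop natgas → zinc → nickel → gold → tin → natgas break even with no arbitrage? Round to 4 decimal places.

1.5759

Known legs of the cycle: 0.873 × 0.305 × 3.6 × 0.662 = 0.634562748
For no arbitrage the full-cycle product must be 1, so the missing rate is 1 / 0.634562748 ≈ 1.575888.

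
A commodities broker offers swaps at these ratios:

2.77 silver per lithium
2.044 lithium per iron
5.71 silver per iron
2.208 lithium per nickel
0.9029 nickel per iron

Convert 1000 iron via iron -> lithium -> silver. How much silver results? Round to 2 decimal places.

1000 iron × 2.044 = 2044 lithium
2044 lithium × 2.77 = 5661.88 silver

5661.88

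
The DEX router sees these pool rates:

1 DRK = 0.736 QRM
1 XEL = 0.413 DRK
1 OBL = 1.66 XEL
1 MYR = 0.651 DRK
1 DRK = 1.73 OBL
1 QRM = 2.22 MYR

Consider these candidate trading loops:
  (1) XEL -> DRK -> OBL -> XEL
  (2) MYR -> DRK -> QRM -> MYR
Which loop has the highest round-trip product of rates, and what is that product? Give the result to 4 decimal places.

(1) 0.413 × 1.73 × 1.66 = 1.18605
(2) 0.651 × 0.736 × 2.22 = 1.06368
Highest is cycle (1) at 1.1861 (>1, arbitrage).

1.1861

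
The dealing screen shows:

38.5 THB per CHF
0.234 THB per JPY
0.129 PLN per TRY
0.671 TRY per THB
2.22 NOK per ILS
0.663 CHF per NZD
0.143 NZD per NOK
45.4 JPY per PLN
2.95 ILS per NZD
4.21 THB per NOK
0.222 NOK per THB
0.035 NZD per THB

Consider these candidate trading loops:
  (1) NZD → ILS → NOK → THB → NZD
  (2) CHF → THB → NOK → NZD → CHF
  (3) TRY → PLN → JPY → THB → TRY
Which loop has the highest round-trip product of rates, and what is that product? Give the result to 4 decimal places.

0.9650

(1) 2.95 × 2.22 × 4.21 × 0.035 = 0.96500
(2) 38.5 × 0.222 × 0.143 × 0.663 = 0.81033
(3) 0.129 × 45.4 × 0.234 × 0.671 = 0.91957
Highest is cycle (1) at 0.9650 (≤1, no arbitrage).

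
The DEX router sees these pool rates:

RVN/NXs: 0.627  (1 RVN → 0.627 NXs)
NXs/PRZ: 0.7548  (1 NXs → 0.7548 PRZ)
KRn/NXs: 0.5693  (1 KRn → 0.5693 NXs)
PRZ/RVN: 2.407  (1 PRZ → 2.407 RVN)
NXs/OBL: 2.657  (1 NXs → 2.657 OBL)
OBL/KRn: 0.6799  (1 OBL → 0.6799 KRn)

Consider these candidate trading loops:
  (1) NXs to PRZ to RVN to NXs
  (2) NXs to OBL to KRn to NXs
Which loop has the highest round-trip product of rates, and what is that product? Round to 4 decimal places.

1.1391

(1) 0.7548 × 2.407 × 0.627 = 1.13914
(2) 2.657 × 0.6799 × 0.5693 = 1.02844
Highest is cycle (1) at 1.1391 (>1, arbitrage).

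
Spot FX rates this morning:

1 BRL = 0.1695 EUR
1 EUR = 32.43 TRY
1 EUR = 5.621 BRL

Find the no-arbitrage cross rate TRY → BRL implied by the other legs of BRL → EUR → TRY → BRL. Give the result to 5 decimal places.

Known legs of the cycle: 0.1695 × 32.43 = 5.496885
For no arbitrage the full-cycle product must be 1, so the missing rate is 1 / 5.496885 ≈ 0.1819212.

0.18192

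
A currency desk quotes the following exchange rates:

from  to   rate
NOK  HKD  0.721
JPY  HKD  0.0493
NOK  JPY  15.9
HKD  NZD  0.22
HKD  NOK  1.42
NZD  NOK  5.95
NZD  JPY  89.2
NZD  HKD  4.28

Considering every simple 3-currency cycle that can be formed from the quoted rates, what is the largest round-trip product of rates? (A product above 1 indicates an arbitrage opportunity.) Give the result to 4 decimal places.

1.1131

JPY→HKD→NOK→JPY: 0.0493 × 1.42 × 15.9 = 1.11310
JPY→HKD→NZD→JPY: 0.0493 × 0.22 × 89.2 = 0.96746
HKD→NZD→NOK→HKD: 0.22 × 5.95 × 0.721 = 0.94379
Maximum is JPY→HKD→NOK→JPY at 1.1131; arbitrage exists.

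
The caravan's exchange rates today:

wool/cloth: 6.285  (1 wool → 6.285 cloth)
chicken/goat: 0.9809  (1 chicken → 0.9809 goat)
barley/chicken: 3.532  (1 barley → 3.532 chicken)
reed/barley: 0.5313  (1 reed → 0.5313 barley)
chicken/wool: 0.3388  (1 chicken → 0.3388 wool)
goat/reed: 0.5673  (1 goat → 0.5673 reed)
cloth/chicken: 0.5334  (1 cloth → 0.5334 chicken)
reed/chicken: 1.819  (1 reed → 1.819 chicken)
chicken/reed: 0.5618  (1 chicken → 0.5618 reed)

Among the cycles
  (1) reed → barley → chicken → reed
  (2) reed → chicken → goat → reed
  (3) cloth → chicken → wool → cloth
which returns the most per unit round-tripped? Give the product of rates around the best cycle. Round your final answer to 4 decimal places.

1.1358

(1) 0.5313 × 3.532 × 0.5618 = 1.05425
(2) 1.819 × 0.9809 × 0.5673 = 1.01221
(3) 0.5334 × 0.3388 × 6.285 = 1.13580
Highest is cycle (3) at 1.1358 (>1, arbitrage).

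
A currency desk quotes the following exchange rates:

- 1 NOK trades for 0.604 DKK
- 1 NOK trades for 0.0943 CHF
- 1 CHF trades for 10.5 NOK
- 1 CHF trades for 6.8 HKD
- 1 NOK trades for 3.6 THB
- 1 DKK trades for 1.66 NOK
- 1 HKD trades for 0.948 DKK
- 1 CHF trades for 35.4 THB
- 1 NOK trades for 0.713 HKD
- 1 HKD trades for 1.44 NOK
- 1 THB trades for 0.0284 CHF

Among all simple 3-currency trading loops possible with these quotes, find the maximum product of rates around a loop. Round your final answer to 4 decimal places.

DKK→NOK→HKD→DKK: 1.66 × 0.713 × 0.948 = 1.12203
CHF→NOK→THB→CHF: 10.5 × 3.6 × 0.0284 = 1.07352
CHF→HKD→NOK→CHF: 6.8 × 1.44 × 0.0943 = 0.92339
Maximum is DKK→NOK→HKD→DKK at 1.1220; arbitrage exists.

1.1220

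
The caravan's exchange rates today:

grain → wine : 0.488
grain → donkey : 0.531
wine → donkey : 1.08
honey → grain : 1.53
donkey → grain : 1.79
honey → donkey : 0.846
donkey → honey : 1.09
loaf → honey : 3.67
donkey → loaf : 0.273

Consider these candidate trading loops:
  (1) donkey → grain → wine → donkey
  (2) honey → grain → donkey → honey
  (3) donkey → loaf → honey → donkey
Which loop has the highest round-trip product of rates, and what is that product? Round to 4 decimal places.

(1) 1.79 × 0.488 × 1.08 = 0.94340
(2) 1.53 × 0.531 × 1.09 = 0.88555
(3) 0.273 × 3.67 × 0.846 = 0.84762
Highest is cycle (1) at 0.9434 (≤1, no arbitrage).

0.9434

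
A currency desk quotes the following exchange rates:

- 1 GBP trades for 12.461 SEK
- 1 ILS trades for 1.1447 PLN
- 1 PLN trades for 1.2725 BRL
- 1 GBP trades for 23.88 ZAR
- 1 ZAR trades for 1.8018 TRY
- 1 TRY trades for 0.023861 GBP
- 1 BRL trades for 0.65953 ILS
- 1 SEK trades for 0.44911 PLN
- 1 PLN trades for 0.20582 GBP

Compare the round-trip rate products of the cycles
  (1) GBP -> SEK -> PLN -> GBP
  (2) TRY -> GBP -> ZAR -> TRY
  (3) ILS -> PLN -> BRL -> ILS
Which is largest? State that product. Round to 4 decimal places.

(1) 12.461 × 0.44911 × 0.20582 = 1.15184
(2) 0.023861 × 23.88 × 1.8018 = 1.02667
(3) 1.1447 × 1.2725 × 0.65953 = 0.96069
Highest is cycle (1) at 1.1518 (>1, arbitrage).

1.1518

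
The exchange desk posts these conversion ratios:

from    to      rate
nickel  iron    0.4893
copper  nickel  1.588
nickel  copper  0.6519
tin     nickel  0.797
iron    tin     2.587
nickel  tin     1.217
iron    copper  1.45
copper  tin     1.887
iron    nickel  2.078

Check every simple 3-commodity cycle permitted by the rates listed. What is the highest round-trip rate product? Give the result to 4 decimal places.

iron→copper→nickel→iron: 1.45 × 1.588 × 0.4893 = 1.12666
tin→nickel→iron→tin: 0.797 × 0.4893 × 2.587 = 1.00886
tin→nickel→copper→tin: 0.797 × 0.6519 × 1.887 = 0.98042
Maximum is iron→copper→nickel→iron at 1.1267; arbitrage exists.

1.1267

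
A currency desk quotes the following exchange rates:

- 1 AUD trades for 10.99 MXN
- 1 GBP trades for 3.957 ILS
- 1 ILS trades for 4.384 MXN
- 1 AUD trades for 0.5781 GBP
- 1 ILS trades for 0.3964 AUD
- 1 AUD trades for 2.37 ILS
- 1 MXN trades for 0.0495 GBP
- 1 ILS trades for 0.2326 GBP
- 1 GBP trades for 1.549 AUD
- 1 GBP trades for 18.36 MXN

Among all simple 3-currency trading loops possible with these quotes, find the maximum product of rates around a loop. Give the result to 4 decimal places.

ILS→AUD→GBP→ILS: 0.3964 × 0.5781 × 3.957 = 0.90678
ILS→MXN→GBP→ILS: 4.384 × 0.0495 × 3.957 = 0.85870
ILS→GBP→AUD→ILS: 0.2326 × 1.549 × 2.37 = 0.85390
AUD→MXN→GBP→AUD: 10.99 × 0.0495 × 1.549 = 0.84266
Maximum is ILS→AUD→GBP→ILS at 0.9068; no arbitrage — every cycle loses value.

0.9068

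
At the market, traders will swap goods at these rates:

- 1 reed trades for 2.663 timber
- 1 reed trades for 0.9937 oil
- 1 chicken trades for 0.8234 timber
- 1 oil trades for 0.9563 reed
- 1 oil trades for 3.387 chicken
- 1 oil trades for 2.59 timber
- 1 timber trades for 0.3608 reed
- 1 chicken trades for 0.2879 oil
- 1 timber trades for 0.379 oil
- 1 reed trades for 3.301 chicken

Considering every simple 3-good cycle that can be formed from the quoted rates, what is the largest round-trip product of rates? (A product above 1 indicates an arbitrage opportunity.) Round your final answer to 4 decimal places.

1.0570

chicken→timber→oil→chicken: 0.8234 × 0.379 × 3.387 = 1.05698
chicken→timber→reed→chicken: 0.8234 × 0.3608 × 3.301 = 0.98067
oil→reed→timber→oil: 0.9563 × 2.663 × 0.379 = 0.96517
oil→timber→reed→oil: 2.59 × 0.3608 × 0.9937 = 0.92858
chicken→oil→reed→chicken: 0.2879 × 0.9563 × 3.301 = 0.90883
Maximum is chicken→timber→oil→chicken at 1.0570; arbitrage exists.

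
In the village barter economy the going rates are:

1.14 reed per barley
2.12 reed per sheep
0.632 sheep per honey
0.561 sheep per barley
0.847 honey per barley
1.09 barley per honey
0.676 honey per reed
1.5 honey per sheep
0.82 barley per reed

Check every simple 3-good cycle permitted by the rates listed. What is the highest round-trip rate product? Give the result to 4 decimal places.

reed→barley→sheep→reed: 0.82 × 0.561 × 2.12 = 0.97524
barley→sheep→honey→barley: 0.561 × 1.5 × 1.09 = 0.91724
reed→honey→sheep→reed: 0.676 × 0.632 × 2.12 = 0.90573
reed→honey→barley→reed: 0.676 × 1.09 × 1.14 = 0.84000
Maximum is reed→barley→sheep→reed at 0.9752; no arbitrage — every cycle loses value.

0.9752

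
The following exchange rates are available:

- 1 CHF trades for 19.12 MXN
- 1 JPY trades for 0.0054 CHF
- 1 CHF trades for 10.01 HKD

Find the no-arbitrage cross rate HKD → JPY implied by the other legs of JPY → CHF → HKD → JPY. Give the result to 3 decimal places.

18.500

Known legs of the cycle: 0.0054 × 10.01 = 0.054054
For no arbitrage the full-cycle product must be 1, so the missing rate is 1 / 0.054054 ≈ 18.50002.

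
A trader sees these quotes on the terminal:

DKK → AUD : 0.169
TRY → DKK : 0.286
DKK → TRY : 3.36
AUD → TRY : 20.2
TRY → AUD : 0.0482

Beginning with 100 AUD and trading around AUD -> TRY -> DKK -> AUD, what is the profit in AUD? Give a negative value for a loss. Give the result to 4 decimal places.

-2.3653

100 AUD × 20.2 = 2020 TRY
2020 TRY × 0.286 = 577.72 DKK
577.72 DKK × 0.169 = 97.63468 AUD
Net change: 97.63468 − 100 = -2.36532 AUD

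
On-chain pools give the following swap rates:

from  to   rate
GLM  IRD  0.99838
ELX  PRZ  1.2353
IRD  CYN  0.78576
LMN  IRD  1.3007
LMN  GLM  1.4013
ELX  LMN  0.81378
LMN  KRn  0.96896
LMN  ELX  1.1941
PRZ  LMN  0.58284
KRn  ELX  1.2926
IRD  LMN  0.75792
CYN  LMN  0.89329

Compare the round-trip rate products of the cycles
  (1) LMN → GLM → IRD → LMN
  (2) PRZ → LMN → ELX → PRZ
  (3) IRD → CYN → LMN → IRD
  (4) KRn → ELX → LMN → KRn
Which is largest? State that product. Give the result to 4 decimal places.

(1) 1.4013 × 0.99838 × 0.75792 = 1.06035
(2) 0.58284 × 1.1941 × 1.2353 = 0.85973
(3) 0.78576 × 0.89329 × 1.3007 = 0.91298
(4) 1.2926 × 0.81378 × 0.96896 = 1.01924
Highest is cycle (1) at 1.0604 (>1, arbitrage).

1.0604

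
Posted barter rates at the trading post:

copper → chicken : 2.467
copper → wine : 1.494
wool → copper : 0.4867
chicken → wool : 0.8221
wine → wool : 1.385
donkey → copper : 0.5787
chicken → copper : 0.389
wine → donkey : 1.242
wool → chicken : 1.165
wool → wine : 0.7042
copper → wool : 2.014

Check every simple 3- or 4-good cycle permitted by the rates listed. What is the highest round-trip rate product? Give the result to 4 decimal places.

copper→wine→donkey→copper: 1.494 × 1.242 × 0.5787 = 1.07381
copper→wool→wine→donkey→copper: 2.014 × 0.7042 × 1.242 × 0.5787 = 1.01937
copper→wine→wool→copper: 1.494 × 1.385 × 0.4867 = 1.00707
copper→chicken→wool→copper: 2.467 × 0.8221 × 0.4867 = 0.98709
copper→wine→wool→chicken→copper: 1.494 × 1.385 × 1.165 × 0.389 = 0.93773
copper→wool→chicken→copper: 2.014 × 1.165 × 0.389 = 0.91271
Maximum is copper→wine→donkey→copper at 1.0738; arbitrage exists.

1.0738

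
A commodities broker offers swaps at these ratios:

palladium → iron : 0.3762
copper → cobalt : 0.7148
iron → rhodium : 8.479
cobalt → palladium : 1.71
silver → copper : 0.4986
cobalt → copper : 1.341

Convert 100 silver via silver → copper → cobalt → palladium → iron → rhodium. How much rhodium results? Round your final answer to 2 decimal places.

100 silver × 0.4986 = 49.86 copper
49.86 copper × 0.7148 = 35.639928 cobalt
35.639928 cobalt × 1.71 = 60.94427688 palladium
60.94427688 palladium × 0.3762 = 22.927236962256 iron
22.927236962256 iron × 8.479 = 194.400042202968624 rhodium

194.40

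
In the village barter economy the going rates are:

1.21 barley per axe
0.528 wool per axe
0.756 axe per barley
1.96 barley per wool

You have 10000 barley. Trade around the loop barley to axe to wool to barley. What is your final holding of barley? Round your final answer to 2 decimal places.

10000 barley × 0.756 = 7560 axe
7560 axe × 0.528 = 3991.68 wool
3991.68 wool × 1.96 = 7823.6928 barley

7823.69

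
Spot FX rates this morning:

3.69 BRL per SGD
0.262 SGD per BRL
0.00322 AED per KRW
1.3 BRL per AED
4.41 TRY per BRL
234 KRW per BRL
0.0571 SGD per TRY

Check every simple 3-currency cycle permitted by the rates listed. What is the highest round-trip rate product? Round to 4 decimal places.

AED→BRL→KRW→AED: 1.3 × 234 × 0.00322 = 0.97952
SGD→BRL→TRY→SGD: 3.69 × 4.41 × 0.0571 = 0.92918
Maximum is AED→BRL→KRW→AED at 0.9795; no arbitrage — every cycle loses value.

0.9795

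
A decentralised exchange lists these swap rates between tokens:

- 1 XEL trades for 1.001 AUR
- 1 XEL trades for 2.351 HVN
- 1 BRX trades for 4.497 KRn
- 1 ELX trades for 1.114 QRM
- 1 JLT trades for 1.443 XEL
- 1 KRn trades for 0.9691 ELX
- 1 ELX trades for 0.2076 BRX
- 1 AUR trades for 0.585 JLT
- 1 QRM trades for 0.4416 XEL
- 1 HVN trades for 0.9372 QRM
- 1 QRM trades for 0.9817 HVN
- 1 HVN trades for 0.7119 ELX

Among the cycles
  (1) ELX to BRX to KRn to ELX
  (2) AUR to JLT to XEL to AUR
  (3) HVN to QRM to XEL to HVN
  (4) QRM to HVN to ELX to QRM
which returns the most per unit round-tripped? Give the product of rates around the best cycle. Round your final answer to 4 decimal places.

(1) 0.2076 × 4.497 × 0.9691 = 0.90473
(2) 0.585 × 1.443 × 1.001 = 0.84500
(3) 0.9372 × 0.4416 × 2.351 = 0.97300
(4) 0.9817 × 0.7119 × 1.114 = 0.77854
Highest is cycle (3) at 0.9730 (≤1, no arbitrage).

0.9730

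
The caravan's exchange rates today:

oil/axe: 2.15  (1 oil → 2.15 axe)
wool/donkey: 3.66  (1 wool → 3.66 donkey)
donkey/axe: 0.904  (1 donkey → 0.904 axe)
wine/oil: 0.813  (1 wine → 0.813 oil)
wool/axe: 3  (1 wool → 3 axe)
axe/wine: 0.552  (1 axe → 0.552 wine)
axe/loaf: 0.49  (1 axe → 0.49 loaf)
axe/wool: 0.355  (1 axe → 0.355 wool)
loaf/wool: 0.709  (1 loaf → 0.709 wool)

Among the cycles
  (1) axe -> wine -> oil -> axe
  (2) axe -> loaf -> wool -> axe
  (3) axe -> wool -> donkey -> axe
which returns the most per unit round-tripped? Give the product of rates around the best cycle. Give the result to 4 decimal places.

1.1746

(1) 0.552 × 0.813 × 2.15 = 0.96487
(2) 0.49 × 0.709 × 3 = 1.04223
(3) 0.355 × 3.66 × 0.904 = 1.17457
Highest is cycle (3) at 1.1746 (>1, arbitrage).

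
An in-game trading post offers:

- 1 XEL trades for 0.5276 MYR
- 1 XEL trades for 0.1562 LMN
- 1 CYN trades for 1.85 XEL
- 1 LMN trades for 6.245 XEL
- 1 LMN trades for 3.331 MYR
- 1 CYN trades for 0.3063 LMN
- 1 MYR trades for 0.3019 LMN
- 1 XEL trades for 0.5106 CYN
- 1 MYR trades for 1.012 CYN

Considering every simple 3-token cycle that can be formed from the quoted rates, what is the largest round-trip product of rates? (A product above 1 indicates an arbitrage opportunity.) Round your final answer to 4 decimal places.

MYR→CYN→LMN→MYR: 1.012 × 0.3063 × 3.331 = 1.03253
XEL→MYR→LMN→XEL: 0.5276 × 0.3019 × 6.245 = 0.99472
XEL→MYR→CYN→XEL: 0.5276 × 1.012 × 1.85 = 0.98777
XEL→CYN→LMN→XEL: 0.5106 × 0.3063 × 6.245 = 0.97670
Maximum is MYR→CYN→LMN→MYR at 1.0325; arbitrage exists.

1.0325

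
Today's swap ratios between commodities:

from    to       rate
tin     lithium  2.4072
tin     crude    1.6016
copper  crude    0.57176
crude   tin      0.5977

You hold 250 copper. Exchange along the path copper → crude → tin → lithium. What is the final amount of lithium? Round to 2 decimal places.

250 copper × 0.57176 = 142.94 crude
142.94 crude × 0.5977 = 85.435238 tin
85.435238 tin × 2.4072 = 205.6597049136 lithium

205.66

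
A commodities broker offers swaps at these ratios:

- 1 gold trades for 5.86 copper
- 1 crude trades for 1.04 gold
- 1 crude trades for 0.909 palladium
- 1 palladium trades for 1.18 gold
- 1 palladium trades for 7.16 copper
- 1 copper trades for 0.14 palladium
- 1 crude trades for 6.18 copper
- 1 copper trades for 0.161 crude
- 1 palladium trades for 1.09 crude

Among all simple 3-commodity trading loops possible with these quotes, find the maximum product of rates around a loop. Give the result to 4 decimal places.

1.0479

palladium→copper→crude→palladium: 7.16 × 0.161 × 0.909 = 1.04786
gold→copper→crude→gold: 5.86 × 0.161 × 1.04 = 0.98120
palladium→gold→copper→palladium: 1.18 × 5.86 × 0.14 = 0.96807
palladium→crude→copper→palladium: 1.09 × 6.18 × 0.14 = 0.94307
Maximum is palladium→copper→crude→palladium at 1.0479; arbitrage exists.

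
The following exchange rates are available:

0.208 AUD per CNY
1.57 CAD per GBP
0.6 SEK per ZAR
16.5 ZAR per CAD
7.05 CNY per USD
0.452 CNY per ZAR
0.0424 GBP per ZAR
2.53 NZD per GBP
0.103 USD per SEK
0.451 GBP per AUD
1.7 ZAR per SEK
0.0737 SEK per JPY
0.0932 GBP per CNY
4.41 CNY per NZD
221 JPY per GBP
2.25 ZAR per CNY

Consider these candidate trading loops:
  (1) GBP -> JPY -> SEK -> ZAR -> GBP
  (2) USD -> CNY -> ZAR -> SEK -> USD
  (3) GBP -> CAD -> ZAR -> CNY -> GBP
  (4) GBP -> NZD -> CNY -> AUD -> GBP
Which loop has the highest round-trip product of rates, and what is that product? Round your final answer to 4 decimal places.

1.1740

(1) 221 × 0.0737 × 1.7 × 0.0424 = 1.17402
(2) 7.05 × 2.25 × 0.6 × 0.103 = 0.98030
(3) 1.57 × 16.5 × 0.452 × 0.0932 = 1.09128
(4) 2.53 × 4.41 × 0.208 × 0.451 = 1.04664
Highest is cycle (1) at 1.1740 (>1, arbitrage).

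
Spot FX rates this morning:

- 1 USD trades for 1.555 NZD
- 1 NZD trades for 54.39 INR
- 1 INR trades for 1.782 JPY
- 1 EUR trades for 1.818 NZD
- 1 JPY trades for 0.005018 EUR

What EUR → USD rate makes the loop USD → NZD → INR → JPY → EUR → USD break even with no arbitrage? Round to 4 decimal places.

1.3222

Known legs of the cycle: 1.555 × 54.39 × 1.782 × 0.005018 = 0.7562890437102
For no arbitrage the full-cycle product must be 1, so the missing rate is 1 / 0.7562890437102 ≈ 1.322246.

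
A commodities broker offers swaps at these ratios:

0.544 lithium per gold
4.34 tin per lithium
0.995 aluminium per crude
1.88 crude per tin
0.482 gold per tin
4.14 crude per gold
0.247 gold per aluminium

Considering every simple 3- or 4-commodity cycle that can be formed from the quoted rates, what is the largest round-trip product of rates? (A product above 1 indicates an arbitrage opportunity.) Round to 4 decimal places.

gold→lithium→tin→gold: 0.544 × 4.34 × 0.482 = 1.13798
crude→aluminium→gold→crude: 0.995 × 0.247 × 4.14 = 1.01747
Maximum is gold→lithium→tin→gold at 1.1380; arbitrage exists.

1.1380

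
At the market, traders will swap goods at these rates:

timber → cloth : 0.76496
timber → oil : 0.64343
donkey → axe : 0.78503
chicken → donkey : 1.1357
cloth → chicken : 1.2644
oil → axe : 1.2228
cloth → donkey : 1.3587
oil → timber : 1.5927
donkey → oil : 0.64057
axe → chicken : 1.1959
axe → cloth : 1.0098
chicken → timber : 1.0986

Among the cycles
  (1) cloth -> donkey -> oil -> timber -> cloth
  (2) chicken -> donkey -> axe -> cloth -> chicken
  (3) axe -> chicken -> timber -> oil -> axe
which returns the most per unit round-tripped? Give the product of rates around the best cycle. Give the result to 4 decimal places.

(1) 1.3587 × 0.64057 × 1.5927 × 0.76496 = 1.06038
(2) 1.1357 × 0.78503 × 1.0098 × 1.2644 = 1.13833
(3) 1.1959 × 1.0986 × 0.64343 × 1.2228 = 1.03369
Highest is cycle (2) at 1.1383 (>1, arbitrage).

1.1383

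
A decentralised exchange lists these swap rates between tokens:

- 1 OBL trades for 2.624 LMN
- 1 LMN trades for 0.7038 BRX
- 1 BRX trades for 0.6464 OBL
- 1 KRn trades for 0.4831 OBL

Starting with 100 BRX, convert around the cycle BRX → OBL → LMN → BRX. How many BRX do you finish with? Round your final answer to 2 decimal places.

119.38

100 BRX × 0.6464 = 64.64 OBL
64.64 OBL × 2.624 = 169.61536 LMN
169.61536 LMN × 0.7038 = 119.375290368 BRX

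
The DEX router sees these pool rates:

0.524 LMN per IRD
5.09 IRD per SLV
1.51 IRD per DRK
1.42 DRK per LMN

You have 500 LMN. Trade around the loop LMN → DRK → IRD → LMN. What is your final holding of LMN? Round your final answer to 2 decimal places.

561.78

500 LMN × 1.42 = 710 DRK
710 DRK × 1.51 = 1072.1 IRD
1072.1 IRD × 0.524 = 561.7804 LMN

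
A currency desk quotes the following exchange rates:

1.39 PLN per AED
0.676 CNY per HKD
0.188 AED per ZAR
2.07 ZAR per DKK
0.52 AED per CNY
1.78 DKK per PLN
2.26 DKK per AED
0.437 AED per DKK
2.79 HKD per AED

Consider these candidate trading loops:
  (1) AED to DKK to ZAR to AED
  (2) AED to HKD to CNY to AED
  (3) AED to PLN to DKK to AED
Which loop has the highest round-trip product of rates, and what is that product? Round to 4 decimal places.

1.0812

(1) 2.26 × 2.07 × 0.188 = 0.87950
(2) 2.79 × 0.676 × 0.52 = 0.98074
(3) 1.39 × 1.78 × 0.437 = 1.08123
Highest is cycle (3) at 1.0812 (>1, arbitrage).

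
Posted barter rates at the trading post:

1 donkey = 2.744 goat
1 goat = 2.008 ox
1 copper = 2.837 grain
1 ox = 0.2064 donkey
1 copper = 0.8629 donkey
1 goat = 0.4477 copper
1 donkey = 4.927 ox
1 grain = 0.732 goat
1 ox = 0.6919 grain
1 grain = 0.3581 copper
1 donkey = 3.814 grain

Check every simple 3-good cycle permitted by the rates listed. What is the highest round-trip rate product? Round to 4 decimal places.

1.1785

grain→copper→donkey→grain: 0.3581 × 0.8629 × 3.814 = 1.17854
ox→donkey→goat→ox: 0.2064 × 2.744 × 2.008 = 1.13725
donkey→goat→copper→donkey: 2.744 × 0.4477 × 0.8629 = 1.06006
ox→grain→goat→ox: 0.6919 × 0.732 × 2.008 = 1.01699
grain→goat→copper→grain: 0.732 × 0.4477 × 2.837 = 0.92973
Maximum is grain→copper→donkey→grain at 1.1785; arbitrage exists.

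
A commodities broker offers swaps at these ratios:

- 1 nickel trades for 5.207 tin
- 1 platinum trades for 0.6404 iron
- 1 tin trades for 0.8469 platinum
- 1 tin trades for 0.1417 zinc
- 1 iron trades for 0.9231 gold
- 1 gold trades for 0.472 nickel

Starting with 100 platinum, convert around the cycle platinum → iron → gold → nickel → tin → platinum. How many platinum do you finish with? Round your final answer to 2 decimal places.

100 platinum × 0.6404 = 64.04 iron
64.04 iron × 0.9231 = 59.115324 gold
59.115324 gold × 0.472 = 27.902432928 nickel
27.902432928 nickel × 5.207 = 145.287968256096 tin
145.287968256096 tin × 0.8469 = 123.0443803160877024 platinum

123.04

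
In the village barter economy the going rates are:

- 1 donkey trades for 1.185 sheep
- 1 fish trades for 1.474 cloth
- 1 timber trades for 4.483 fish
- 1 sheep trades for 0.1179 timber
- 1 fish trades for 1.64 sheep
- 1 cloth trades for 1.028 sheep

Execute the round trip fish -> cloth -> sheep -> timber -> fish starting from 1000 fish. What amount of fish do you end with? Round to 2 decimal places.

800.89

1000 fish × 1.474 = 1474 cloth
1474 cloth × 1.028 = 1515.272 sheep
1515.272 sheep × 0.1179 = 178.6505688 timber
178.6505688 timber × 4.483 = 800.8904999304 fish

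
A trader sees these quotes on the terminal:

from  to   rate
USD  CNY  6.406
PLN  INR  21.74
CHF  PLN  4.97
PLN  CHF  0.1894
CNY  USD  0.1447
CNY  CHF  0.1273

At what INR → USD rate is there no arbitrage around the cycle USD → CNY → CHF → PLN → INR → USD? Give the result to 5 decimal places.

0.01135

Known legs of the cycle: 6.406 × 0.1273 × 4.97 × 21.74 = 88.11123052564
For no arbitrage the full-cycle product must be 1, so the missing rate is 1 / 88.11123052564 ≈ 0.0113493.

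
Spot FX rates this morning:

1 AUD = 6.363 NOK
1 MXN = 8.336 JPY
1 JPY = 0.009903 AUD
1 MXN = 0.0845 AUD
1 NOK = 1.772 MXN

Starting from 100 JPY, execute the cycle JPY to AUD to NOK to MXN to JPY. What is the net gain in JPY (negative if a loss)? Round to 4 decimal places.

100 JPY × 0.009903 = 0.9903 AUD
0.9903 AUD × 6.363 = 6.3012789 NOK
6.3012789 NOK × 1.772 = 11.1658662108 MXN
11.1658662108 MXN × 8.336 = 93.0786607332288 JPY
Net change: 93.0786607332288 − 100 = -6.9213392667712 JPY

-6.9213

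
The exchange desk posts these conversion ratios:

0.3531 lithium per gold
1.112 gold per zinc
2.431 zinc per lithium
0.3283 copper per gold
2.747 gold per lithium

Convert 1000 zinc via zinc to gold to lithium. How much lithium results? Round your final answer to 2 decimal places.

1000 zinc × 1.112 = 1112 gold
1112 gold × 0.3531 = 392.6472 lithium

392.65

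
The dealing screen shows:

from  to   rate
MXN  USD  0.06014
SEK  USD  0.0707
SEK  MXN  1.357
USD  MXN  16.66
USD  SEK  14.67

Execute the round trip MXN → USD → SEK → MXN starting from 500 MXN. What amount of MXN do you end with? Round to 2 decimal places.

500 MXN × 0.06014 = 30.07 USD
30.07 USD × 14.67 = 441.1269 SEK
441.1269 SEK × 1.357 = 598.6092033 MXN

598.61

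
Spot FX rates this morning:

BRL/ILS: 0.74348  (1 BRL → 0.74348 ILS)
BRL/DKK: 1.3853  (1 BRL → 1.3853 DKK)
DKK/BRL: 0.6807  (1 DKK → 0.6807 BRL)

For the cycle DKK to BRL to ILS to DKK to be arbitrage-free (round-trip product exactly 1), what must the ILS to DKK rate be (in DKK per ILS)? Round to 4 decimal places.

Known legs of the cycle: 0.6807 × 0.74348 = 0.506086836
For no arbitrage the full-cycle product must be 1, so the missing rate is 1 / 0.506086836 ≈ 1.975945.

1.9759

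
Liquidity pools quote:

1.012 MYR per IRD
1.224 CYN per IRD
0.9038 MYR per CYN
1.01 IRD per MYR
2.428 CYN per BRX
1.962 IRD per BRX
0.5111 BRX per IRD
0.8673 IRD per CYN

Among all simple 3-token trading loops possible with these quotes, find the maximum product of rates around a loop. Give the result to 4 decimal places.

1.1173

CYN→MYR→IRD→CYN: 0.9038 × 1.01 × 1.224 = 1.11731
CYN→IRD→BRX→CYN: 0.8673 × 0.5111 × 2.428 = 1.07628
Maximum is CYN→MYR→IRD→CYN at 1.1173; arbitrage exists.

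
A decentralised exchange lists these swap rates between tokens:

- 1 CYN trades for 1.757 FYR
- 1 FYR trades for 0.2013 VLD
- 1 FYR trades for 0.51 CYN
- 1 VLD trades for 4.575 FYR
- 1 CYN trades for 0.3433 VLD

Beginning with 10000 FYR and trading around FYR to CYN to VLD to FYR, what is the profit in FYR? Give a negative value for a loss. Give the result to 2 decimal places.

-1989.95

10000 FYR × 0.51 = 5100 CYN
5100 CYN × 0.3433 = 1750.83 VLD
1750.83 VLD × 4.575 = 8010.04725 FYR
Net change: 8010.04725 − 10000 = -1989.95275 FYR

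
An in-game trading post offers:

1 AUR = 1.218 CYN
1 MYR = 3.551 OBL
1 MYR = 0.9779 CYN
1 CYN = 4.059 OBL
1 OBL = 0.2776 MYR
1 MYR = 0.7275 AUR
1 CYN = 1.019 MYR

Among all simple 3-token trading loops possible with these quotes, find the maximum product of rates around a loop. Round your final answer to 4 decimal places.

CYN→OBL→MYR→CYN: 4.059 × 0.2776 × 0.9779 = 1.10188
CYN→MYR→AUR→CYN: 1.019 × 0.7275 × 1.218 = 0.90293
Maximum is CYN→OBL→MYR→CYN at 1.1019; arbitrage exists.

1.1019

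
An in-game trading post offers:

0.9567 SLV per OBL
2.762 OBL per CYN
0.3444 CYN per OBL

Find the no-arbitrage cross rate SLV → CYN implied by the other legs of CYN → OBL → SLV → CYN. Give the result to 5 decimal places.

0.37844

Known legs of the cycle: 2.762 × 0.9567 = 2.6424054
For no arbitrage the full-cycle product must be 1, so the missing rate is 1 / 2.6424054 ≈ 0.3784431.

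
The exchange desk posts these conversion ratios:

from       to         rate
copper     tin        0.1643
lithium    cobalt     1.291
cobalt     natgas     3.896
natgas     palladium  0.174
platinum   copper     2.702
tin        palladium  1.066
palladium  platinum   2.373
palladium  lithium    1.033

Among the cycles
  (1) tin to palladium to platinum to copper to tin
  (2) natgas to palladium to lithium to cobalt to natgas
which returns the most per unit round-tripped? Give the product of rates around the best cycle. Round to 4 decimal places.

(1) 1.066 × 2.373 × 2.702 × 0.1643 = 1.12300
(2) 0.174 × 1.033 × 1.291 × 3.896 = 0.90405
Highest is cycle (1) at 1.1230 (>1, arbitrage).

1.1230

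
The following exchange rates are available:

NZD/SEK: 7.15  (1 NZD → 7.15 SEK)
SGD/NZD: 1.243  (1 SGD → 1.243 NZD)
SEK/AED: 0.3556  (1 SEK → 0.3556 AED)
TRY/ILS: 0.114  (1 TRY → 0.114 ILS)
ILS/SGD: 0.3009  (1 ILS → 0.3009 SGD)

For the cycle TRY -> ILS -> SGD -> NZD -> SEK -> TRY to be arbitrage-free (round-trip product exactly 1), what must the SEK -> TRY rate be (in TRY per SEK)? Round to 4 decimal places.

Known legs of the cycle: 0.114 × 0.3009 × 1.243 × 7.15 = 0.30486264237
For no arbitrage the full-cycle product must be 1, so the missing rate is 1 / 0.30486264237 ≈ 3.280166.

3.2802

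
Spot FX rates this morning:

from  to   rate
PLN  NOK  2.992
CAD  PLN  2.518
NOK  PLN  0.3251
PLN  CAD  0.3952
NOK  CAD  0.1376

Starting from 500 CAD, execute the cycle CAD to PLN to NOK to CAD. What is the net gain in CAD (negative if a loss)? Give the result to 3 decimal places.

18.329

500 CAD × 2.518 = 1259 PLN
1259 PLN × 2.992 = 3766.928 NOK
3766.928 NOK × 0.1376 = 518.3292928 CAD
Net change: 518.3292928 − 500 = 18.3292928 CAD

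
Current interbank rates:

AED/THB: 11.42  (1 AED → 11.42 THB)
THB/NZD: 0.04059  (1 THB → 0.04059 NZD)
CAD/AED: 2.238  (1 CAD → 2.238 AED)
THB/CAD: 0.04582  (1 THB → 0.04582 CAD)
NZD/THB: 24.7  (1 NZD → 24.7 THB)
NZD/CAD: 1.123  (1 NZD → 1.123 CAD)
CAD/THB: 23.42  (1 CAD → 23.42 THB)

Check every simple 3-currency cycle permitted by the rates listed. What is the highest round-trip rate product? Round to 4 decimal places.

AED→THB→CAD→AED: 11.42 × 0.04582 × 2.238 = 1.17107
NZD→CAD→THB→NZD: 1.123 × 23.42 × 0.04059 = 1.06754
Maximum is AED→THB→CAD→AED at 1.1711; arbitrage exists.

1.1711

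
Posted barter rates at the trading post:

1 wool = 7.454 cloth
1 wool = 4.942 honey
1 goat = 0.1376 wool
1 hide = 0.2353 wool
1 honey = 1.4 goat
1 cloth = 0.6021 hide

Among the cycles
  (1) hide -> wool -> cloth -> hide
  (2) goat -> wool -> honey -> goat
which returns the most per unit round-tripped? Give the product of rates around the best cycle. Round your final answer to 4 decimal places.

(1) 0.2353 × 7.454 × 0.6021 = 1.05604
(2) 0.1376 × 4.942 × 1.4 = 0.95203
Highest is cycle (1) at 1.0560 (>1, arbitrage).

1.0560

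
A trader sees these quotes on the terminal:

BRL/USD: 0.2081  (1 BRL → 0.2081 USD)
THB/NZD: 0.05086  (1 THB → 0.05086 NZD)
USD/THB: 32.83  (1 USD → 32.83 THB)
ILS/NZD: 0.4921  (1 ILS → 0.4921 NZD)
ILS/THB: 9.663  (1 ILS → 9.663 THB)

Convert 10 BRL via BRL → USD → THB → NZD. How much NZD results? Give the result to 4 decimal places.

10 BRL × 0.2081 = 2.081 USD
2.081 USD × 32.83 = 68.31923 THB
68.31923 THB × 0.05086 = 3.4747160378 NZD

3.4747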